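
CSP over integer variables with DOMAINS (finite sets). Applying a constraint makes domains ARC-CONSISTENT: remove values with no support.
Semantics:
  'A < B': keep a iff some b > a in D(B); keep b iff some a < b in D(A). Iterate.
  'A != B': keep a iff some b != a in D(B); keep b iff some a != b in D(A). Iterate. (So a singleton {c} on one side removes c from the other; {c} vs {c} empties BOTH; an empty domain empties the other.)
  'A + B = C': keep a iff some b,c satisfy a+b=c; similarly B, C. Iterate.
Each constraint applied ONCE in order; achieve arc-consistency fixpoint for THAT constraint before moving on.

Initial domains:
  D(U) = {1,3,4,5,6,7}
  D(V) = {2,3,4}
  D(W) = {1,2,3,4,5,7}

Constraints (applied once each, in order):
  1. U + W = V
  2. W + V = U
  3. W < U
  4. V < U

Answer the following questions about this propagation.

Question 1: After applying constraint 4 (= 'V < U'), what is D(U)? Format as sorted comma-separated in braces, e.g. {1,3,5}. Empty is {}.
Constraint 1 (U + W = V) on D(U)={1,3,4,5,6,7} D(W)={1,2,3,4,5,7} D(V)={2,3,4}: U {1,3,4,5,6,7}->{1,3}; W {1,2,3,4,5,7}->{1,2,3}
Constraint 2 (W + V = U) on D(W)={1,2,3} D(V)={2,3,4} D(U)={1,3}: W {1,2,3}->{1}; V {2,3,4}->{2}; U {1,3}->{3}
Constraint 3 (W < U) on D(W)={1} D(U)={3}: no change
Constraint 4 (V < U) on D(V)={2} D(U)={3}: no change
So after constraint 4: D(U) = {3}

Answer: {3}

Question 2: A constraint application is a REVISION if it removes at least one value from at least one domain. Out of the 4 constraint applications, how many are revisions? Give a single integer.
Answer: 2

Derivation:
Constraint 1 (U + W = V) on D(U)={1,3,4,5,6,7} D(W)={1,2,3,4,5,7} D(V)={2,3,4}: U {1,3,4,5,6,7}->{1,3}; W {1,2,3,4,5,7}->{1,2,3} => REVISION
Constraint 2 (W + V = U) on D(W)={1,2,3} D(V)={2,3,4} D(U)={1,3}: W {1,2,3}->{1}; V {2,3,4}->{2}; U {1,3}->{3} => REVISION
Constraint 3 (W < U) on D(W)={1} D(U)={3}: no change => not a revision
Constraint 4 (V < U) on D(V)={2} D(U)={3}: no change => not a revision
Total revisions = 2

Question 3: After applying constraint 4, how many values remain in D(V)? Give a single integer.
Answer: 1

Derivation:
Constraint 1 (U + W = V) on D(U)={1,3,4,5,6,7} D(W)={1,2,3,4,5,7} D(V)={2,3,4}: U {1,3,4,5,6,7}->{1,3}; W {1,2,3,4,5,7}->{1,2,3}
Constraint 2 (W + V = U) on D(W)={1,2,3} D(V)={2,3,4} D(U)={1,3}: W {1,2,3}->{1}; V {2,3,4}->{2}; U {1,3}->{3}
Constraint 3 (W < U) on D(W)={1} D(U)={3}: no change
Constraint 4 (V < U) on D(V)={2} D(U)={3}: no change
So after constraint 4: D(V)={2}, size = 1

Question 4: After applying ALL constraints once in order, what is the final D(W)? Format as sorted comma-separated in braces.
Answer: {1}

Derivation:
Constraint 1 (U + W = V) on D(U)={1,3,4,5,6,7} D(W)={1,2,3,4,5,7} D(V)={2,3,4}: U {1,3,4,5,6,7}->{1,3}; W {1,2,3,4,5,7}->{1,2,3}
Constraint 2 (W + V = U) on D(W)={1,2,3} D(V)={2,3,4} D(U)={1,3}: W {1,2,3}->{1}; V {2,3,4}->{2}; U {1,3}->{3}
Constraint 3 (W < U) on D(W)={1} D(U)={3}: no change
Constraint 4 (V < U) on D(V)={2} D(U)={3}: no change
So after all 4 constraints: D(W) = {1}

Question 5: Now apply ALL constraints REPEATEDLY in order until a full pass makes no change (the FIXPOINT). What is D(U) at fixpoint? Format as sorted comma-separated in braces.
Answer: {}

Derivation:
pass 0 (initial): D(U)={1,3,4,5,6,7}
pass 1: U {1,3,4,5,6,7}->{3}; V {2,3,4}->{2}; W {1,2,3,4,5,7}->{1}
pass 2: U {3}->{}; V {2}->{}; W {1}->{}
pass 3: no change
Fixpoint after 3 passes: D(U) = {}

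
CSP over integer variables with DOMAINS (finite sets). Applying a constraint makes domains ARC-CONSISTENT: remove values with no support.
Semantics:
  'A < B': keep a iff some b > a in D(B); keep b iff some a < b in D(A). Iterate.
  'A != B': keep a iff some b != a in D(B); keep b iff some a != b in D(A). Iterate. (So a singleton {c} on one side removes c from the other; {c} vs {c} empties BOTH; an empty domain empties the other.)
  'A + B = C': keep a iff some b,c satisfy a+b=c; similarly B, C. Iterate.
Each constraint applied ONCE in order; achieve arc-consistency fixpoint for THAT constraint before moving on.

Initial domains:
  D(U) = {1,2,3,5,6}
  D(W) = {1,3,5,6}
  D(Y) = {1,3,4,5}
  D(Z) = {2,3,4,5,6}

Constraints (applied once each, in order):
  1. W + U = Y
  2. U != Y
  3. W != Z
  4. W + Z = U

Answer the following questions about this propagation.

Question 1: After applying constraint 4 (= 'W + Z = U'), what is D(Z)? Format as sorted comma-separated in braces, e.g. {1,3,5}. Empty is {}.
Answer: {2}

Derivation:
Constraint 1 (W + U = Y) on D(W)={1,3,5,6} D(U)={1,2,3,5,6} D(Y)={1,3,4,5}: W {1,3,5,6}->{1,3}; U {1,2,3,5,6}->{1,2,3}; Y {1,3,4,5}->{3,4,5}
Constraint 2 (U != Y) on D(U)={1,2,3} D(Y)={3,4,5}: no change
Constraint 3 (W != Z) on D(W)={1,3} D(Z)={2,3,4,5,6}: no change
Constraint 4 (W + Z = U) on D(W)={1,3} D(Z)={2,3,4,5,6} D(U)={1,2,3}: W {1,3}->{1}; Z {2,3,4,5,6}->{2}; U {1,2,3}->{3}
So after constraint 4: D(Z) = {2}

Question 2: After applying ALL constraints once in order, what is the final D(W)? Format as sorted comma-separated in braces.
Answer: {1}

Derivation:
Constraint 1 (W + U = Y) on D(W)={1,3,5,6} D(U)={1,2,3,5,6} D(Y)={1,3,4,5}: W {1,3,5,6}->{1,3}; U {1,2,3,5,6}->{1,2,3}; Y {1,3,4,5}->{3,4,5}
Constraint 2 (U != Y) on D(U)={1,2,3} D(Y)={3,4,5}: no change
Constraint 3 (W != Z) on D(W)={1,3} D(Z)={2,3,4,5,6}: no change
Constraint 4 (W + Z = U) on D(W)={1,3} D(Z)={2,3,4,5,6} D(U)={1,2,3}: W {1,3}->{1}; Z {2,3,4,5,6}->{2}; U {1,2,3}->{3}
So after all 4 constraints: D(W) = {1}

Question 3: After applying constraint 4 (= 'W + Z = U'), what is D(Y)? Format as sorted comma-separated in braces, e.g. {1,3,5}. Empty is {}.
Answer: {3,4,5}

Derivation:
Constraint 1 (W + U = Y) on D(W)={1,3,5,6} D(U)={1,2,3,5,6} D(Y)={1,3,4,5}: W {1,3,5,6}->{1,3}; U {1,2,3,5,6}->{1,2,3}; Y {1,3,4,5}->{3,4,5}
Constraint 2 (U != Y) on D(U)={1,2,3} D(Y)={3,4,5}: no change
Constraint 3 (W != Z) on D(W)={1,3} D(Z)={2,3,4,5,6}: no change
Constraint 4 (W + Z = U) on D(W)={1,3} D(Z)={2,3,4,5,6} D(U)={1,2,3}: W {1,3}->{1}; Z {2,3,4,5,6}->{2}; U {1,2,3}->{3}
So after constraint 4: D(Y) = {3,4,5}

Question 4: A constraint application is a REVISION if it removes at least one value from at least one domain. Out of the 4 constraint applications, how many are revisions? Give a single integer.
Constraint 1 (W + U = Y) on D(W)={1,3,5,6} D(U)={1,2,3,5,6} D(Y)={1,3,4,5}: W {1,3,5,6}->{1,3}; U {1,2,3,5,6}->{1,2,3}; Y {1,3,4,5}->{3,4,5} => REVISION
Constraint 2 (U != Y) on D(U)={1,2,3} D(Y)={3,4,5}: no change => not a revision
Constraint 3 (W != Z) on D(W)={1,3} D(Z)={2,3,4,5,6}: no change => not a revision
Constraint 4 (W + Z = U) on D(W)={1,3} D(Z)={2,3,4,5,6} D(U)={1,2,3}: W {1,3}->{1}; Z {2,3,4,5,6}->{2}; U {1,2,3}->{3} => REVISION
Total revisions = 2

Answer: 2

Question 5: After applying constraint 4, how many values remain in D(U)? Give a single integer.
Answer: 1

Derivation:
Constraint 1 (W + U = Y) on D(W)={1,3,5,6} D(U)={1,2,3,5,6} D(Y)={1,3,4,5}: W {1,3,5,6}->{1,3}; U {1,2,3,5,6}->{1,2,3}; Y {1,3,4,5}->{3,4,5}
Constraint 2 (U != Y) on D(U)={1,2,3} D(Y)={3,4,5}: no change
Constraint 3 (W != Z) on D(W)={1,3} D(Z)={2,3,4,5,6}: no change
Constraint 4 (W + Z = U) on D(W)={1,3} D(Z)={2,3,4,5,6} D(U)={1,2,3}: W {1,3}->{1}; Z {2,3,4,5,6}->{2}; U {1,2,3}->{3}
So after constraint 4: D(U)={3}, size = 1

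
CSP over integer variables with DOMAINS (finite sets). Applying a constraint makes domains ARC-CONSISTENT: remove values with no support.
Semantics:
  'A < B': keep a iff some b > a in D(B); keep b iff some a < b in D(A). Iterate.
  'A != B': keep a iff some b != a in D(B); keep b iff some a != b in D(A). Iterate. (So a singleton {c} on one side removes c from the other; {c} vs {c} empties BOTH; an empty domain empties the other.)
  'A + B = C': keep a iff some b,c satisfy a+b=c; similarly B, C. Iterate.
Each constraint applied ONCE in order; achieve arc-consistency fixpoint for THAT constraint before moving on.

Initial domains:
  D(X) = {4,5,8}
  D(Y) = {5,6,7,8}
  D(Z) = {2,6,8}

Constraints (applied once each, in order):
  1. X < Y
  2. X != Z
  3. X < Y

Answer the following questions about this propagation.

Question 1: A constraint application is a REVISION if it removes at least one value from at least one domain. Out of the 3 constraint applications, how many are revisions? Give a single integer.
Constraint 1 (X < Y) on D(X)={4,5,8} D(Y)={5,6,7,8}: X {4,5,8}->{4,5} => REVISION
Constraint 2 (X != Z) on D(X)={4,5} D(Z)={2,6,8}: no change => not a revision
Constraint 3 (X < Y) on D(X)={4,5} D(Y)={5,6,7,8}: no change => not a revision
Total revisions = 1

Answer: 1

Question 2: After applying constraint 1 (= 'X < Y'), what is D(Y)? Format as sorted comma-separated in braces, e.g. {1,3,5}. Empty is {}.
Constraint 1 (X < Y) on D(X)={4,5,8} D(Y)={5,6,7,8}: X {4,5,8}->{4,5}
So after constraint 1: D(Y) = {5,6,7,8}

Answer: {5,6,7,8}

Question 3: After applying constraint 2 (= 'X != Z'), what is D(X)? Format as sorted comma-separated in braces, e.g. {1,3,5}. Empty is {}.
Answer: {4,5}

Derivation:
Constraint 1 (X < Y) on D(X)={4,5,8} D(Y)={5,6,7,8}: X {4,5,8}->{4,5}
Constraint 2 (X != Z) on D(X)={4,5} D(Z)={2,6,8}: no change
So after constraint 2: D(X) = {4,5}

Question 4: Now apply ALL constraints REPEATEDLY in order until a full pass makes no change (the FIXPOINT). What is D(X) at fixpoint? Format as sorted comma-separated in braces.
Answer: {4,5}

Derivation:
pass 0 (initial): D(X)={4,5,8}
pass 1: X {4,5,8}->{4,5}
pass 2: no change
Fixpoint after 2 passes: D(X) = {4,5}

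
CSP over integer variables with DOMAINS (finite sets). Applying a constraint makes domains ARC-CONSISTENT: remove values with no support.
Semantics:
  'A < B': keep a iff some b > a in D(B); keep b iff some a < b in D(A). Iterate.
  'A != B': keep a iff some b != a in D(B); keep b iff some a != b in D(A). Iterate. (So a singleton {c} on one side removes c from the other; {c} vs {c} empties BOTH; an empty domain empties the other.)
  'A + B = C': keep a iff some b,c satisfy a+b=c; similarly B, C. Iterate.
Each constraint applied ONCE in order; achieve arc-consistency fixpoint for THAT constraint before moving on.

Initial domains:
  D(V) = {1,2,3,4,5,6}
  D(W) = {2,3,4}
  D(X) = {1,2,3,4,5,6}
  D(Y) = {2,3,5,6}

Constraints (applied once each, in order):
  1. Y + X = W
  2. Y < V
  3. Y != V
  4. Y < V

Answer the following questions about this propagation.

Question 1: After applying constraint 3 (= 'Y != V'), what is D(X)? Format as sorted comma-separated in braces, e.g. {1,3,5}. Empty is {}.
Constraint 1 (Y + X = W) on D(Y)={2,3,5,6} D(X)={1,2,3,4,5,6} D(W)={2,3,4}: Y {2,3,5,6}->{2,3}; X {1,2,3,4,5,6}->{1,2}; W {2,3,4}->{3,4}
Constraint 2 (Y < V) on D(Y)={2,3} D(V)={1,2,3,4,5,6}: V {1,2,3,4,5,6}->{3,4,5,6}
Constraint 3 (Y != V) on D(Y)={2,3} D(V)={3,4,5,6}: no change
So after constraint 3: D(X) = {1,2}

Answer: {1,2}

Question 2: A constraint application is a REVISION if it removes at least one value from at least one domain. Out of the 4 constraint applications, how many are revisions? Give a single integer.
Constraint 1 (Y + X = W) on D(Y)={2,3,5,6} D(X)={1,2,3,4,5,6} D(W)={2,3,4}: Y {2,3,5,6}->{2,3}; X {1,2,3,4,5,6}->{1,2}; W {2,3,4}->{3,4} => REVISION
Constraint 2 (Y < V) on D(Y)={2,3} D(V)={1,2,3,4,5,6}: V {1,2,3,4,5,6}->{3,4,5,6} => REVISION
Constraint 3 (Y != V) on D(Y)={2,3} D(V)={3,4,5,6}: no change => not a revision
Constraint 4 (Y < V) on D(Y)={2,3} D(V)={3,4,5,6}: no change => not a revision
Total revisions = 2

Answer: 2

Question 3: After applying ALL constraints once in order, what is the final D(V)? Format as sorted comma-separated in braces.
Constraint 1 (Y + X = W) on D(Y)={2,3,5,6} D(X)={1,2,3,4,5,6} D(W)={2,3,4}: Y {2,3,5,6}->{2,3}; X {1,2,3,4,5,6}->{1,2}; W {2,3,4}->{3,4}
Constraint 2 (Y < V) on D(Y)={2,3} D(V)={1,2,3,4,5,6}: V {1,2,3,4,5,6}->{3,4,5,6}
Constraint 3 (Y != V) on D(Y)={2,3} D(V)={3,4,5,6}: no change
Constraint 4 (Y < V) on D(Y)={2,3} D(V)={3,4,5,6}: no change
So after all 4 constraints: D(V) = {3,4,5,6}

Answer: {3,4,5,6}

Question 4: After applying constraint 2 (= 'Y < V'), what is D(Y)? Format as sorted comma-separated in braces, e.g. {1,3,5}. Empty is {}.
Answer: {2,3}

Derivation:
Constraint 1 (Y + X = W) on D(Y)={2,3,5,6} D(X)={1,2,3,4,5,6} D(W)={2,3,4}: Y {2,3,5,6}->{2,3}; X {1,2,3,4,5,6}->{1,2}; W {2,3,4}->{3,4}
Constraint 2 (Y < V) on D(Y)={2,3} D(V)={1,2,3,4,5,6}: V {1,2,3,4,5,6}->{3,4,5,6}
So after constraint 2: D(Y) = {2,3}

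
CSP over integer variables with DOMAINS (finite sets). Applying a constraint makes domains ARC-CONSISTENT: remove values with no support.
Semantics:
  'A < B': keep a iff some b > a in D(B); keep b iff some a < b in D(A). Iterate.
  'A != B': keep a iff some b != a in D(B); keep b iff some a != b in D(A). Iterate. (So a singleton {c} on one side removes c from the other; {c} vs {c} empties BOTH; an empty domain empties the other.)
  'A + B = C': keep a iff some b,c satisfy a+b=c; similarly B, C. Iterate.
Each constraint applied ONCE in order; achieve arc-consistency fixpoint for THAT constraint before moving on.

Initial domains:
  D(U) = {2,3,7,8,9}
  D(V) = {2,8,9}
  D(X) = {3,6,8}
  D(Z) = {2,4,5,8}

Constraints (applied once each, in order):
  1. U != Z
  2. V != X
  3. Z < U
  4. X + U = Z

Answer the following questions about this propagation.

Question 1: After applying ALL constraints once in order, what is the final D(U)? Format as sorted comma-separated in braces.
Answer: {}

Derivation:
Constraint 1 (U != Z) on D(U)={2,3,7,8,9} D(Z)={2,4,5,8}: no change
Constraint 2 (V != X) on D(V)={2,8,9} D(X)={3,6,8}: no change
Constraint 3 (Z < U) on D(Z)={2,4,5,8} D(U)={2,3,7,8,9}: U {2,3,7,8,9}->{3,7,8,9}
Constraint 4 (X + U = Z) on D(X)={3,6,8} D(U)={3,7,8,9} D(Z)={2,4,5,8}: X {3,6,8}->{}; U {3,7,8,9}->{}; Z {2,4,5,8}->{}
So after all 4 constraints: D(U) = {}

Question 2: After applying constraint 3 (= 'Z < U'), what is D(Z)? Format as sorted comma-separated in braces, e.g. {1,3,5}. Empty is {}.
Answer: {2,4,5,8}

Derivation:
Constraint 1 (U != Z) on D(U)={2,3,7,8,9} D(Z)={2,4,5,8}: no change
Constraint 2 (V != X) on D(V)={2,8,9} D(X)={3,6,8}: no change
Constraint 3 (Z < U) on D(Z)={2,4,5,8} D(U)={2,3,7,8,9}: U {2,3,7,8,9}->{3,7,8,9}
So after constraint 3: D(Z) = {2,4,5,8}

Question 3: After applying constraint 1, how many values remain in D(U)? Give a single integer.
Answer: 5

Derivation:
Constraint 1 (U != Z) on D(U)={2,3,7,8,9} D(Z)={2,4,5,8}: no change
So after constraint 1: D(U)={2,3,7,8,9}, size = 5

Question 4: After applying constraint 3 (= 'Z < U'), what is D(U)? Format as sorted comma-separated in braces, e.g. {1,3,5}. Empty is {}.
Answer: {3,7,8,9}

Derivation:
Constraint 1 (U != Z) on D(U)={2,3,7,8,9} D(Z)={2,4,5,8}: no change
Constraint 2 (V != X) on D(V)={2,8,9} D(X)={3,6,8}: no change
Constraint 3 (Z < U) on D(Z)={2,4,5,8} D(U)={2,3,7,8,9}: U {2,3,7,8,9}->{3,7,8,9}
So after constraint 3: D(U) = {3,7,8,9}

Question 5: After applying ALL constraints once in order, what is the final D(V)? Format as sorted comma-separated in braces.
Constraint 1 (U != Z) on D(U)={2,3,7,8,9} D(Z)={2,4,5,8}: no change
Constraint 2 (V != X) on D(V)={2,8,9} D(X)={3,6,8}: no change
Constraint 3 (Z < U) on D(Z)={2,4,5,8} D(U)={2,3,7,8,9}: U {2,3,7,8,9}->{3,7,8,9}
Constraint 4 (X + U = Z) on D(X)={3,6,8} D(U)={3,7,8,9} D(Z)={2,4,5,8}: X {3,6,8}->{}; U {3,7,8,9}->{}; Z {2,4,5,8}->{}
So after all 4 constraints: D(V) = {2,8,9}

Answer: {2,8,9}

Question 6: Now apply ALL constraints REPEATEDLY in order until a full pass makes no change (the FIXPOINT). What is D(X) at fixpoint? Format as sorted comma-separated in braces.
Answer: {}

Derivation:
pass 0 (initial): D(X)={3,6,8}
pass 1: U {2,3,7,8,9}->{}; X {3,6,8}->{}; Z {2,4,5,8}->{}
pass 2: V {2,8,9}->{}
pass 3: no change
Fixpoint after 3 passes: D(X) = {}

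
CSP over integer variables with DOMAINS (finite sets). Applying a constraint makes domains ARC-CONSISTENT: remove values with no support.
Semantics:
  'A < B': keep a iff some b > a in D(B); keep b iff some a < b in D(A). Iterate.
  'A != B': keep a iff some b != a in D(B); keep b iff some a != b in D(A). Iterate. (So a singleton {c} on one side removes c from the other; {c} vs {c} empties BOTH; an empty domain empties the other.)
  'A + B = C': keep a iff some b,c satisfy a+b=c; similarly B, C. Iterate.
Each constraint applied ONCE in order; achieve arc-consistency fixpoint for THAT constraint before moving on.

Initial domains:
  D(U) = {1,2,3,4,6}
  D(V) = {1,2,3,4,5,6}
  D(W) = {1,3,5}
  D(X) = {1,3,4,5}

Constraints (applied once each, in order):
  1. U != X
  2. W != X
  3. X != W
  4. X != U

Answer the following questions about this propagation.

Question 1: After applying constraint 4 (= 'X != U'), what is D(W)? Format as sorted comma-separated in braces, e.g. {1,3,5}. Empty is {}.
Constraint 1 (U != X) on D(U)={1,2,3,4,6} D(X)={1,3,4,5}: no change
Constraint 2 (W != X) on D(W)={1,3,5} D(X)={1,3,4,5}: no change
Constraint 3 (X != W) on D(X)={1,3,4,5} D(W)={1,3,5}: no change
Constraint 4 (X != U) on D(X)={1,3,4,5} D(U)={1,2,3,4,6}: no change
So after constraint 4: D(W) = {1,3,5}

Answer: {1,3,5}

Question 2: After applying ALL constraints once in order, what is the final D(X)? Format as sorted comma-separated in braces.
Constraint 1 (U != X) on D(U)={1,2,3,4,6} D(X)={1,3,4,5}: no change
Constraint 2 (W != X) on D(W)={1,3,5} D(X)={1,3,4,5}: no change
Constraint 3 (X != W) on D(X)={1,3,4,5} D(W)={1,3,5}: no change
Constraint 4 (X != U) on D(X)={1,3,4,5} D(U)={1,2,3,4,6}: no change
So after all 4 constraints: D(X) = {1,3,4,5}

Answer: {1,3,4,5}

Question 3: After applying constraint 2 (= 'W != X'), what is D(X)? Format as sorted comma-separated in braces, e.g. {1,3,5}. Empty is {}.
Constraint 1 (U != X) on D(U)={1,2,3,4,6} D(X)={1,3,4,5}: no change
Constraint 2 (W != X) on D(W)={1,3,5} D(X)={1,3,4,5}: no change
So after constraint 2: D(X) = {1,3,4,5}

Answer: {1,3,4,5}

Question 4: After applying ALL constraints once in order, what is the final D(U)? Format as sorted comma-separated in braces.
Constraint 1 (U != X) on D(U)={1,2,3,4,6} D(X)={1,3,4,5}: no change
Constraint 2 (W != X) on D(W)={1,3,5} D(X)={1,3,4,5}: no change
Constraint 3 (X != W) on D(X)={1,3,4,5} D(W)={1,3,5}: no change
Constraint 4 (X != U) on D(X)={1,3,4,5} D(U)={1,2,3,4,6}: no change
So after all 4 constraints: D(U) = {1,2,3,4,6}

Answer: {1,2,3,4,6}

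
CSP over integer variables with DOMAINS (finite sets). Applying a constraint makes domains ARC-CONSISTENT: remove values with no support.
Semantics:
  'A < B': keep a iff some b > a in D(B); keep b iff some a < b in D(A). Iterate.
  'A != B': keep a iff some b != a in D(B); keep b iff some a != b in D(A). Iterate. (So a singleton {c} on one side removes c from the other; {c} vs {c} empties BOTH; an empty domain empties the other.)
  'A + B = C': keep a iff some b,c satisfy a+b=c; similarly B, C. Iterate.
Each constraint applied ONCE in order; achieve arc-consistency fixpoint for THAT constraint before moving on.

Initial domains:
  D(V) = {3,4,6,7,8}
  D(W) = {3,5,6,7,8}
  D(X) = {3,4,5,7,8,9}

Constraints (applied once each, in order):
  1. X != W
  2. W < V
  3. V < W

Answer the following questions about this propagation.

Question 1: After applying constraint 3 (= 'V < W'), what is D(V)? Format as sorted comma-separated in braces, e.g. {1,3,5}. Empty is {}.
Constraint 1 (X != W) on D(X)={3,4,5,7,8,9} D(W)={3,5,6,7,8}: no change
Constraint 2 (W < V) on D(W)={3,5,6,7,8} D(V)={3,4,6,7,8}: W {3,5,6,7,8}->{3,5,6,7}; V {3,4,6,7,8}->{4,6,7,8}
Constraint 3 (V < W) on D(V)={4,6,7,8} D(W)={3,5,6,7}: V {4,6,7,8}->{4,6}; W {3,5,6,7}->{5,6,7}
So after constraint 3: D(V) = {4,6}

Answer: {4,6}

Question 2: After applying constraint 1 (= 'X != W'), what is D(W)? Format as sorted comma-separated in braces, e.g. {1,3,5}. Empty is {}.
Answer: {3,5,6,7,8}

Derivation:
Constraint 1 (X != W) on D(X)={3,4,5,7,8,9} D(W)={3,5,6,7,8}: no change
So after constraint 1: D(W) = {3,5,6,7,8}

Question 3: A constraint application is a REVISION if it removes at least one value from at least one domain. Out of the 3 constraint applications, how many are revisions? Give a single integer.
Constraint 1 (X != W) on D(X)={3,4,5,7,8,9} D(W)={3,5,6,7,8}: no change => not a revision
Constraint 2 (W < V) on D(W)={3,5,6,7,8} D(V)={3,4,6,7,8}: W {3,5,6,7,8}->{3,5,6,7}; V {3,4,6,7,8}->{4,6,7,8} => REVISION
Constraint 3 (V < W) on D(V)={4,6,7,8} D(W)={3,5,6,7}: V {4,6,7,8}->{4,6}; W {3,5,6,7}->{5,6,7} => REVISION
Total revisions = 2

Answer: 2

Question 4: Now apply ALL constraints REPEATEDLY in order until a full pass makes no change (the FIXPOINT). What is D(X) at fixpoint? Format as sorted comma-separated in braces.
pass 0 (initial): D(X)={3,4,5,7,8,9}
pass 1: V {3,4,6,7,8}->{4,6}; W {3,5,6,7,8}->{5,6,7}
pass 2: V {4,6}->{}; W {5,6,7}->{}
pass 3: X {3,4,5,7,8,9}->{}
pass 4: no change
Fixpoint after 4 passes: D(X) = {}

Answer: {}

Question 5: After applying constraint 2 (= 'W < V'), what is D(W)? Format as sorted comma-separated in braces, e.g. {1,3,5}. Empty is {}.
Constraint 1 (X != W) on D(X)={3,4,5,7,8,9} D(W)={3,5,6,7,8}: no change
Constraint 2 (W < V) on D(W)={3,5,6,7,8} D(V)={3,4,6,7,8}: W {3,5,6,7,8}->{3,5,6,7}; V {3,4,6,7,8}->{4,6,7,8}
So after constraint 2: D(W) = {3,5,6,7}

Answer: {3,5,6,7}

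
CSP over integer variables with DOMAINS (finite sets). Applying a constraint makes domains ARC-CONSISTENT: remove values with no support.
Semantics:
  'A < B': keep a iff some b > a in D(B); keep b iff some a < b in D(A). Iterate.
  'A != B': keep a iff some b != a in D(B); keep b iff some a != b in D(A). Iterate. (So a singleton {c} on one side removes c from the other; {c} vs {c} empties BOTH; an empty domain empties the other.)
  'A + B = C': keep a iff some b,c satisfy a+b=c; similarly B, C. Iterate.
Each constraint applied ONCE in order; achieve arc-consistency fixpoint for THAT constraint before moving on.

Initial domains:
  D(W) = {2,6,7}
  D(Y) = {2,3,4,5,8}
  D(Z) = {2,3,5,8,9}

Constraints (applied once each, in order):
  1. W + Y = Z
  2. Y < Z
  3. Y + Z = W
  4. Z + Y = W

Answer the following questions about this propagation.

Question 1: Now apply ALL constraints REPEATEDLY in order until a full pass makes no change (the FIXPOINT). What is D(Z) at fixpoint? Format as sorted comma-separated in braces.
pass 0 (initial): D(Z)={2,3,5,8,9}
pass 1: W {2,6,7}->{7}; Y {2,3,4,5,8}->{2}; Z {2,3,5,8,9}->{5}
pass 2: W {7}->{}; Y {2}->{}; Z {5}->{}
pass 3: no change
Fixpoint after 3 passes: D(Z) = {}

Answer: {}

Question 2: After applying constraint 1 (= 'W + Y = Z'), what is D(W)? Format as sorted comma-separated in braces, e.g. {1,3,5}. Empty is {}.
Answer: {2,6,7}

Derivation:
Constraint 1 (W + Y = Z) on D(W)={2,6,7} D(Y)={2,3,4,5,8} D(Z)={2,3,5,8,9}: Y {2,3,4,5,8}->{2,3}; Z {2,3,5,8,9}->{5,8,9}
So after constraint 1: D(W) = {2,6,7}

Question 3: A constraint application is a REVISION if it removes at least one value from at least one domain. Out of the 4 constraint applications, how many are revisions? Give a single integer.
Constraint 1 (W + Y = Z) on D(W)={2,6,7} D(Y)={2,3,4,5,8} D(Z)={2,3,5,8,9}: Y {2,3,4,5,8}->{2,3}; Z {2,3,5,8,9}->{5,8,9} => REVISION
Constraint 2 (Y < Z) on D(Y)={2,3} D(Z)={5,8,9}: no change => not a revision
Constraint 3 (Y + Z = W) on D(Y)={2,3} D(Z)={5,8,9} D(W)={2,6,7}: Y {2,3}->{2}; Z {5,8,9}->{5}; W {2,6,7}->{7} => REVISION
Constraint 4 (Z + Y = W) on D(Z)={5} D(Y)={2} D(W)={7}: no change => not a revision
Total revisions = 2

Answer: 2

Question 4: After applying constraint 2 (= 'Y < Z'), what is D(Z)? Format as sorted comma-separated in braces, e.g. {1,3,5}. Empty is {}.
Constraint 1 (W + Y = Z) on D(W)={2,6,7} D(Y)={2,3,4,5,8} D(Z)={2,3,5,8,9}: Y {2,3,4,5,8}->{2,3}; Z {2,3,5,8,9}->{5,8,9}
Constraint 2 (Y < Z) on D(Y)={2,3} D(Z)={5,8,9}: no change
So after constraint 2: D(Z) = {5,8,9}

Answer: {5,8,9}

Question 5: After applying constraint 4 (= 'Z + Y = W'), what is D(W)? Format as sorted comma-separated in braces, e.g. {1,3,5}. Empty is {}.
Constraint 1 (W + Y = Z) on D(W)={2,6,7} D(Y)={2,3,4,5,8} D(Z)={2,3,5,8,9}: Y {2,3,4,5,8}->{2,3}; Z {2,3,5,8,9}->{5,8,9}
Constraint 2 (Y < Z) on D(Y)={2,3} D(Z)={5,8,9}: no change
Constraint 3 (Y + Z = W) on D(Y)={2,3} D(Z)={5,8,9} D(W)={2,6,7}: Y {2,3}->{2}; Z {5,8,9}->{5}; W {2,6,7}->{7}
Constraint 4 (Z + Y = W) on D(Z)={5} D(Y)={2} D(W)={7}: no change
So after constraint 4: D(W) = {7}

Answer: {7}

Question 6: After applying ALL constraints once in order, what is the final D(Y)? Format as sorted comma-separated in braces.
Constraint 1 (W + Y = Z) on D(W)={2,6,7} D(Y)={2,3,4,5,8} D(Z)={2,3,5,8,9}: Y {2,3,4,5,8}->{2,3}; Z {2,3,5,8,9}->{5,8,9}
Constraint 2 (Y < Z) on D(Y)={2,3} D(Z)={5,8,9}: no change
Constraint 3 (Y + Z = W) on D(Y)={2,3} D(Z)={5,8,9} D(W)={2,6,7}: Y {2,3}->{2}; Z {5,8,9}->{5}; W {2,6,7}->{7}
Constraint 4 (Z + Y = W) on D(Z)={5} D(Y)={2} D(W)={7}: no change
So after all 4 constraints: D(Y) = {2}

Answer: {2}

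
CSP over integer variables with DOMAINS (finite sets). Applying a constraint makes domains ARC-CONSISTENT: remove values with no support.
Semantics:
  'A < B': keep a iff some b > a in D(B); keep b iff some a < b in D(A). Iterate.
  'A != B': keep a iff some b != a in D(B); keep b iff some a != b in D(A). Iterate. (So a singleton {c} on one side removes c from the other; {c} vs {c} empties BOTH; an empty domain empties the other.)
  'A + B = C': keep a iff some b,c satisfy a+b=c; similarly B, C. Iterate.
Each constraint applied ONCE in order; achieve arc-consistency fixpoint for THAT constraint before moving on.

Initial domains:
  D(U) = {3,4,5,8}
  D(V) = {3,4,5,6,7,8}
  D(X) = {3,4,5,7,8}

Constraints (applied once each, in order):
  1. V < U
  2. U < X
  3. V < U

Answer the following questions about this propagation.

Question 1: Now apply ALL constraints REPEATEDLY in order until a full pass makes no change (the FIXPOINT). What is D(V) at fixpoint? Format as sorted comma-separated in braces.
pass 0 (initial): D(V)={3,4,5,6,7,8}
pass 1: U {3,4,5,8}->{4,5}; V {3,4,5,6,7,8}->{3,4}; X {3,4,5,7,8}->{5,7,8}
pass 2: no change
Fixpoint after 2 passes: D(V) = {3,4}

Answer: {3,4}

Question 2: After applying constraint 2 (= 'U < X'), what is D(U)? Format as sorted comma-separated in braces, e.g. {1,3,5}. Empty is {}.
Constraint 1 (V < U) on D(V)={3,4,5,6,7,8} D(U)={3,4,5,8}: V {3,4,5,6,7,8}->{3,4,5,6,7}; U {3,4,5,8}->{4,5,8}
Constraint 2 (U < X) on D(U)={4,5,8} D(X)={3,4,5,7,8}: U {4,5,8}->{4,5}; X {3,4,5,7,8}->{5,7,8}
So after constraint 2: D(U) = {4,5}

Answer: {4,5}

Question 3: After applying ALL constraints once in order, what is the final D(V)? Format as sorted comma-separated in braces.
Constraint 1 (V < U) on D(V)={3,4,5,6,7,8} D(U)={3,4,5,8}: V {3,4,5,6,7,8}->{3,4,5,6,7}; U {3,4,5,8}->{4,5,8}
Constraint 2 (U < X) on D(U)={4,5,8} D(X)={3,4,5,7,8}: U {4,5,8}->{4,5}; X {3,4,5,7,8}->{5,7,8}
Constraint 3 (V < U) on D(V)={3,4,5,6,7} D(U)={4,5}: V {3,4,5,6,7}->{3,4}
So after all 3 constraints: D(V) = {3,4}

Answer: {3,4}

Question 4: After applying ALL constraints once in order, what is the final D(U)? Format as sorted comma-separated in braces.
Constraint 1 (V < U) on D(V)={3,4,5,6,7,8} D(U)={3,4,5,8}: V {3,4,5,6,7,8}->{3,4,5,6,7}; U {3,4,5,8}->{4,5,8}
Constraint 2 (U < X) on D(U)={4,5,8} D(X)={3,4,5,7,8}: U {4,5,8}->{4,5}; X {3,4,5,7,8}->{5,7,8}
Constraint 3 (V < U) on D(V)={3,4,5,6,7} D(U)={4,5}: V {3,4,5,6,7}->{3,4}
So after all 3 constraints: D(U) = {4,5}

Answer: {4,5}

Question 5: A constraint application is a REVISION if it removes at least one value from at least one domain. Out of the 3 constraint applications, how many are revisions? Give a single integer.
Answer: 3

Derivation:
Constraint 1 (V < U) on D(V)={3,4,5,6,7,8} D(U)={3,4,5,8}: V {3,4,5,6,7,8}->{3,4,5,6,7}; U {3,4,5,8}->{4,5,8} => REVISION
Constraint 2 (U < X) on D(U)={4,5,8} D(X)={3,4,5,7,8}: U {4,5,8}->{4,5}; X {3,4,5,7,8}->{5,7,8} => REVISION
Constraint 3 (V < U) on D(V)={3,4,5,6,7} D(U)={4,5}: V {3,4,5,6,7}->{3,4} => REVISION
Total revisions = 3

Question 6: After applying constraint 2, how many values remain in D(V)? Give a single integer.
Constraint 1 (V < U) on D(V)={3,4,5,6,7,8} D(U)={3,4,5,8}: V {3,4,5,6,7,8}->{3,4,5,6,7}; U {3,4,5,8}->{4,5,8}
Constraint 2 (U < X) on D(U)={4,5,8} D(X)={3,4,5,7,8}: U {4,5,8}->{4,5}; X {3,4,5,7,8}->{5,7,8}
So after constraint 2: D(V)={3,4,5,6,7}, size = 5

Answer: 5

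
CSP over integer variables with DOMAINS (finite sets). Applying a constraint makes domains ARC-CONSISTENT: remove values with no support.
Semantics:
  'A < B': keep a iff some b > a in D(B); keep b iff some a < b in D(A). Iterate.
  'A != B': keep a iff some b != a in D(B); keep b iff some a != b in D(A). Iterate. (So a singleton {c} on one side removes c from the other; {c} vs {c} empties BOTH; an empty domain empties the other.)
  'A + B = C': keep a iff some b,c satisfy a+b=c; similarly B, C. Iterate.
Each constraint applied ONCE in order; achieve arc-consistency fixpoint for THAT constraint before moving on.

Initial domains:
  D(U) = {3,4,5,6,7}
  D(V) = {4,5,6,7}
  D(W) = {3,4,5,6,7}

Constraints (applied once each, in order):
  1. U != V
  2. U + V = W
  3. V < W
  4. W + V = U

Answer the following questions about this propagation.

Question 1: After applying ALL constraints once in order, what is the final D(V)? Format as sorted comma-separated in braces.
Answer: {}

Derivation:
Constraint 1 (U != V) on D(U)={3,4,5,6,7} D(V)={4,5,6,7}: no change
Constraint 2 (U + V = W) on D(U)={3,4,5,6,7} D(V)={4,5,6,7} D(W)={3,4,5,6,7}: U {3,4,5,6,7}->{3}; V {4,5,6,7}->{4}; W {3,4,5,6,7}->{7}
Constraint 3 (V < W) on D(V)={4} D(W)={7}: no change
Constraint 4 (W + V = U) on D(W)={7} D(V)={4} D(U)={3}: W {7}->{}; V {4}->{}; U {3}->{}
So after all 4 constraints: D(V) = {}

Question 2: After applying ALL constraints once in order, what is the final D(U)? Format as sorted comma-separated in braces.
Constraint 1 (U != V) on D(U)={3,4,5,6,7} D(V)={4,5,6,7}: no change
Constraint 2 (U + V = W) on D(U)={3,4,5,6,7} D(V)={4,5,6,7} D(W)={3,4,5,6,7}: U {3,4,5,6,7}->{3}; V {4,5,6,7}->{4}; W {3,4,5,6,7}->{7}
Constraint 3 (V < W) on D(V)={4} D(W)={7}: no change
Constraint 4 (W + V = U) on D(W)={7} D(V)={4} D(U)={3}: W {7}->{}; V {4}->{}; U {3}->{}
So after all 4 constraints: D(U) = {}

Answer: {}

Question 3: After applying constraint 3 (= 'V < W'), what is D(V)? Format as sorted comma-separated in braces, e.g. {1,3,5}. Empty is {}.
Answer: {4}

Derivation:
Constraint 1 (U != V) on D(U)={3,4,5,6,7} D(V)={4,5,6,7}: no change
Constraint 2 (U + V = W) on D(U)={3,4,5,6,7} D(V)={4,5,6,7} D(W)={3,4,5,6,7}: U {3,4,5,6,7}->{3}; V {4,5,6,7}->{4}; W {3,4,5,6,7}->{7}
Constraint 3 (V < W) on D(V)={4} D(W)={7}: no change
So after constraint 3: D(V) = {4}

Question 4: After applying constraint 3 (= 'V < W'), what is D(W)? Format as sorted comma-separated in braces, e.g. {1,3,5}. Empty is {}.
Answer: {7}

Derivation:
Constraint 1 (U != V) on D(U)={3,4,5,6,7} D(V)={4,5,6,7}: no change
Constraint 2 (U + V = W) on D(U)={3,4,5,6,7} D(V)={4,5,6,7} D(W)={3,4,5,6,7}: U {3,4,5,6,7}->{3}; V {4,5,6,7}->{4}; W {3,4,5,6,7}->{7}
Constraint 3 (V < W) on D(V)={4} D(W)={7}: no change
So after constraint 3: D(W) = {7}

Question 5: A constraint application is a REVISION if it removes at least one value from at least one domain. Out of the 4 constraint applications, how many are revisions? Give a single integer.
Answer: 2

Derivation:
Constraint 1 (U != V) on D(U)={3,4,5,6,7} D(V)={4,5,6,7}: no change => not a revision
Constraint 2 (U + V = W) on D(U)={3,4,5,6,7} D(V)={4,5,6,7} D(W)={3,4,5,6,7}: U {3,4,5,6,7}->{3}; V {4,5,6,7}->{4}; W {3,4,5,6,7}->{7} => REVISION
Constraint 3 (V < W) on D(V)={4} D(W)={7}: no change => not a revision
Constraint 4 (W + V = U) on D(W)={7} D(V)={4} D(U)={3}: W {7}->{}; V {4}->{}; U {3}->{} => REVISION
Total revisions = 2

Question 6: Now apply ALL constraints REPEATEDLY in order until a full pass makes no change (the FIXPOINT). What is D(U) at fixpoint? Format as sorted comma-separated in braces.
pass 0 (initial): D(U)={3,4,5,6,7}
pass 1: U {3,4,5,6,7}->{}; V {4,5,6,7}->{}; W {3,4,5,6,7}->{}
pass 2: no change
Fixpoint after 2 passes: D(U) = {}

Answer: {}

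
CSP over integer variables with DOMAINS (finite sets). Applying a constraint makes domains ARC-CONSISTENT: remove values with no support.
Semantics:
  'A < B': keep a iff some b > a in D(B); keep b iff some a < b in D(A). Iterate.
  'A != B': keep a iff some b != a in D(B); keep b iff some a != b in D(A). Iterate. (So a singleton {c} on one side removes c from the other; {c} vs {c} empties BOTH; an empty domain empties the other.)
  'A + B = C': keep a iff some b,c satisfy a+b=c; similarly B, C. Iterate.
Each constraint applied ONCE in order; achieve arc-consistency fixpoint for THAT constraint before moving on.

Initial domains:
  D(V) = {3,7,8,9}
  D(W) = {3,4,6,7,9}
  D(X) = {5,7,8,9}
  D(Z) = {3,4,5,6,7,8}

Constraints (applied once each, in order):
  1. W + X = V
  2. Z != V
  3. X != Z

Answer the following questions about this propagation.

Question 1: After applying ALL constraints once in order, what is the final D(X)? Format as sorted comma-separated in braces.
Answer: {5}

Derivation:
Constraint 1 (W + X = V) on D(W)={3,4,6,7,9} D(X)={5,7,8,9} D(V)={3,7,8,9}: W {3,4,6,7,9}->{3,4}; X {5,7,8,9}->{5}; V {3,7,8,9}->{8,9}
Constraint 2 (Z != V) on D(Z)={3,4,5,6,7,8} D(V)={8,9}: no change
Constraint 3 (X != Z) on D(X)={5} D(Z)={3,4,5,6,7,8}: Z {3,4,5,6,7,8}->{3,4,6,7,8}
So after all 3 constraints: D(X) = {5}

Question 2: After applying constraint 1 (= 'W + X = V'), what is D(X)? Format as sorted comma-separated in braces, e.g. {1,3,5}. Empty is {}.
Constraint 1 (W + X = V) on D(W)={3,4,6,7,9} D(X)={5,7,8,9} D(V)={3,7,8,9}: W {3,4,6,7,9}->{3,4}; X {5,7,8,9}->{5}; V {3,7,8,9}->{8,9}
So after constraint 1: D(X) = {5}

Answer: {5}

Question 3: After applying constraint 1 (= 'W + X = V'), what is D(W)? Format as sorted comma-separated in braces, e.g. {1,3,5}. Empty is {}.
Answer: {3,4}

Derivation:
Constraint 1 (W + X = V) on D(W)={3,4,6,7,9} D(X)={5,7,8,9} D(V)={3,7,8,9}: W {3,4,6,7,9}->{3,4}; X {5,7,8,9}->{5}; V {3,7,8,9}->{8,9}
So after constraint 1: D(W) = {3,4}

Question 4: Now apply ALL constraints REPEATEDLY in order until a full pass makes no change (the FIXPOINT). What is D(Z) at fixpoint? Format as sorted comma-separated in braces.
Answer: {3,4,6,7,8}

Derivation:
pass 0 (initial): D(Z)={3,4,5,6,7,8}
pass 1: V {3,7,8,9}->{8,9}; W {3,4,6,7,9}->{3,4}; X {5,7,8,9}->{5}; Z {3,4,5,6,7,8}->{3,4,6,7,8}
pass 2: no change
Fixpoint after 2 passes: D(Z) = {3,4,6,7,8}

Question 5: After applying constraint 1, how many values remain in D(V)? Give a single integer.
Answer: 2

Derivation:
Constraint 1 (W + X = V) on D(W)={3,4,6,7,9} D(X)={5,7,8,9} D(V)={3,7,8,9}: W {3,4,6,7,9}->{3,4}; X {5,7,8,9}->{5}; V {3,7,8,9}->{8,9}
So after constraint 1: D(V)={8,9}, size = 2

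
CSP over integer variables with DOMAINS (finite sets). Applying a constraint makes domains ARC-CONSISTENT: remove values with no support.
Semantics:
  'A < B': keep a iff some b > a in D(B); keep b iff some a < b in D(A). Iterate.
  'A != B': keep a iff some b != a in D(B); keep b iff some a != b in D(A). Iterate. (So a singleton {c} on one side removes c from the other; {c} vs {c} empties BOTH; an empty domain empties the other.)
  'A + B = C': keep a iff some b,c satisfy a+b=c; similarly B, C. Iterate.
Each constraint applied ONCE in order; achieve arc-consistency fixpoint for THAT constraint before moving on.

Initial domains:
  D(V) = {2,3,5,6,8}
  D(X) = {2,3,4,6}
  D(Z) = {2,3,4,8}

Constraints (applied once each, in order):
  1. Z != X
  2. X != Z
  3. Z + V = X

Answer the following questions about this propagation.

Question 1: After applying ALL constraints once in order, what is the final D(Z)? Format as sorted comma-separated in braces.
Constraint 1 (Z != X) on D(Z)={2,3,4,8} D(X)={2,3,4,6}: no change
Constraint 2 (X != Z) on D(X)={2,3,4,6} D(Z)={2,3,4,8}: no change
Constraint 3 (Z + V = X) on D(Z)={2,3,4,8} D(V)={2,3,5,6,8} D(X)={2,3,4,6}: Z {2,3,4,8}->{2,3,4}; V {2,3,5,6,8}->{2,3}; X {2,3,4,6}->{4,6}
So after all 3 constraints: D(Z) = {2,3,4}

Answer: {2,3,4}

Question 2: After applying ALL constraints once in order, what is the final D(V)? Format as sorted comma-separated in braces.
Answer: {2,3}

Derivation:
Constraint 1 (Z != X) on D(Z)={2,3,4,8} D(X)={2,3,4,6}: no change
Constraint 2 (X != Z) on D(X)={2,3,4,6} D(Z)={2,3,4,8}: no change
Constraint 3 (Z + V = X) on D(Z)={2,3,4,8} D(V)={2,3,5,6,8} D(X)={2,3,4,6}: Z {2,3,4,8}->{2,3,4}; V {2,3,5,6,8}->{2,3}; X {2,3,4,6}->{4,6}
So after all 3 constraints: D(V) = {2,3}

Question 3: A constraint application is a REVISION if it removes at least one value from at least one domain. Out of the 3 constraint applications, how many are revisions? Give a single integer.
Answer: 1

Derivation:
Constraint 1 (Z != X) on D(Z)={2,3,4,8} D(X)={2,3,4,6}: no change => not a revision
Constraint 2 (X != Z) on D(X)={2,3,4,6} D(Z)={2,3,4,8}: no change => not a revision
Constraint 3 (Z + V = X) on D(Z)={2,3,4,8} D(V)={2,3,5,6,8} D(X)={2,3,4,6}: Z {2,3,4,8}->{2,3,4}; V {2,3,5,6,8}->{2,3}; X {2,3,4,6}->{4,6} => REVISION
Total revisions = 1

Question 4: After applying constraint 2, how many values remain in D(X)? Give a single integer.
Answer: 4

Derivation:
Constraint 1 (Z != X) on D(Z)={2,3,4,8} D(X)={2,3,4,6}: no change
Constraint 2 (X != Z) on D(X)={2,3,4,6} D(Z)={2,3,4,8}: no change
So after constraint 2: D(X)={2,3,4,6}, size = 4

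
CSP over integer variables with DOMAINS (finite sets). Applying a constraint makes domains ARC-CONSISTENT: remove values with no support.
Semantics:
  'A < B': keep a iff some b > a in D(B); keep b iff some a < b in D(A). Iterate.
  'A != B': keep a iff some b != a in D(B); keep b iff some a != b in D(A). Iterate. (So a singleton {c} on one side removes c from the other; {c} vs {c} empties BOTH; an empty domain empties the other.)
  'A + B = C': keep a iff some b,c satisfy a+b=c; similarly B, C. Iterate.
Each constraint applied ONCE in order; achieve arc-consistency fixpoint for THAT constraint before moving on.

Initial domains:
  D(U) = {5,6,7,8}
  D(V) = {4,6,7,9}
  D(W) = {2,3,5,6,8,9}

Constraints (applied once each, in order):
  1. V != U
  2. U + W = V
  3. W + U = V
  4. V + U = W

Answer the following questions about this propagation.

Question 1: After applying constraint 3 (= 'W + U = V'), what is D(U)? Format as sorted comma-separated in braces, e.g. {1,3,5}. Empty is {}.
Constraint 1 (V != U) on D(V)={4,6,7,9} D(U)={5,6,7,8}: no change
Constraint 2 (U + W = V) on D(U)={5,6,7,8} D(W)={2,3,5,6,8,9} D(V)={4,6,7,9}: U {5,6,7,8}->{5,6,7}; W {2,3,5,6,8,9}->{2,3}; V {4,6,7,9}->{7,9}
Constraint 3 (W + U = V) on D(W)={2,3} D(U)={5,6,7} D(V)={7,9}: no change
So after constraint 3: D(U) = {5,6,7}

Answer: {5,6,7}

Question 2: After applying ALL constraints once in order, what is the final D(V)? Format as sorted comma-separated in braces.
Answer: {}

Derivation:
Constraint 1 (V != U) on D(V)={4,6,7,9} D(U)={5,6,7,8}: no change
Constraint 2 (U + W = V) on D(U)={5,6,7,8} D(W)={2,3,5,6,8,9} D(V)={4,6,7,9}: U {5,6,7,8}->{5,6,7}; W {2,3,5,6,8,9}->{2,3}; V {4,6,7,9}->{7,9}
Constraint 3 (W + U = V) on D(W)={2,3} D(U)={5,6,7} D(V)={7,9}: no change
Constraint 4 (V + U = W) on D(V)={7,9} D(U)={5,6,7} D(W)={2,3}: V {7,9}->{}; U {5,6,7}->{}; W {2,3}->{}
So after all 4 constraints: D(V) = {}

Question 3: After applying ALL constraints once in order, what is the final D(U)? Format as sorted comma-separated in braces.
Constraint 1 (V != U) on D(V)={4,6,7,9} D(U)={5,6,7,8}: no change
Constraint 2 (U + W = V) on D(U)={5,6,7,8} D(W)={2,3,5,6,8,9} D(V)={4,6,7,9}: U {5,6,7,8}->{5,6,7}; W {2,3,5,6,8,9}->{2,3}; V {4,6,7,9}->{7,9}
Constraint 3 (W + U = V) on D(W)={2,3} D(U)={5,6,7} D(V)={7,9}: no change
Constraint 4 (V + U = W) on D(V)={7,9} D(U)={5,6,7} D(W)={2,3}: V {7,9}->{}; U {5,6,7}->{}; W {2,3}->{}
So after all 4 constraints: D(U) = {}

Answer: {}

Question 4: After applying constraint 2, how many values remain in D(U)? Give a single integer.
Constraint 1 (V != U) on D(V)={4,6,7,9} D(U)={5,6,7,8}: no change
Constraint 2 (U + W = V) on D(U)={5,6,7,8} D(W)={2,3,5,6,8,9} D(V)={4,6,7,9}: U {5,6,7,8}->{5,6,7}; W {2,3,5,6,8,9}->{2,3}; V {4,6,7,9}->{7,9}
So after constraint 2: D(U)={5,6,7}, size = 3

Answer: 3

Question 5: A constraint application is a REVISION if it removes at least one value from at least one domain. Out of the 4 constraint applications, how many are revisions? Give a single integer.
Answer: 2

Derivation:
Constraint 1 (V != U) on D(V)={4,6,7,9} D(U)={5,6,7,8}: no change => not a revision
Constraint 2 (U + W = V) on D(U)={5,6,7,8} D(W)={2,3,5,6,8,9} D(V)={4,6,7,9}: U {5,6,7,8}->{5,6,7}; W {2,3,5,6,8,9}->{2,3}; V {4,6,7,9}->{7,9} => REVISION
Constraint 3 (W + U = V) on D(W)={2,3} D(U)={5,6,7} D(V)={7,9}: no change => not a revision
Constraint 4 (V + U = W) on D(V)={7,9} D(U)={5,6,7} D(W)={2,3}: V {7,9}->{}; U {5,6,7}->{}; W {2,3}->{} => REVISION
Total revisions = 2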